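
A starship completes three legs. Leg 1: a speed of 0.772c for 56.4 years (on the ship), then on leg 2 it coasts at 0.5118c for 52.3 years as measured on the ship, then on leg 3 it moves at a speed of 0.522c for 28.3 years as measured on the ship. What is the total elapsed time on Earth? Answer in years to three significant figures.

Leg 1: γ = 1/√(1 − 0.772²) = 1/√0.4040 = 1.573; Δt_1 = 1.573 × 56.4 = 88.73 years.
Leg 2: γ = 1/√(1 − 0.5118²) = 1/√0.7381 = 1.164; Δt_2 = 1.164 × 52.3 = 60.88 years.
Leg 3: γ = 1/√(1 − 0.522²) = 1/√0.7275 = 1.172; Δt_3 = 1.172 × 28.3 = 33.18 years.
Total: 88.73 + 60.88 + 33.18 years.

Δt = 183 years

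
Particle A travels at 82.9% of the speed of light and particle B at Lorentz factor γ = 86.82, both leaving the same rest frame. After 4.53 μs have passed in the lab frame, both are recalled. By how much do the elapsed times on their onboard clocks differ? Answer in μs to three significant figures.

A: β = 0.829; γ = 1/√(1 − 0.829²) = 1/√0.3128 = 1.788; τ_A = 4.53/1.788 = 2.533 μs.
B: γ = 86.82; τ_B = 4.53/86.82 = 0.05218 μs.

|τ_A − τ_B| = 2.48 μs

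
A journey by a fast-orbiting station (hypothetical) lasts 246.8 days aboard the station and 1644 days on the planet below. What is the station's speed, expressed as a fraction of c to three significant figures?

The proper time is measured aboard the station (both events occur at the station's location); Δt is measured on the planet below. γ = Δt/τ = 1644/246.8 = 6.661.
β = √(1 − 1/γ²) = √(1 − 0.02254) = √0.9775

v = 0.989c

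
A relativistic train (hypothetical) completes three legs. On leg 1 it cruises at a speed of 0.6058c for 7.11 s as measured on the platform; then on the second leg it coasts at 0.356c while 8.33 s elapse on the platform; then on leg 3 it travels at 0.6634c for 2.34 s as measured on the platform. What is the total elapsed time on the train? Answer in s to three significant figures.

τ = 15.2 s

Leg 1: γ = 1/√(1 − 0.6058²) = 1/√0.6330 = 1.257; τ_1 = 7.11/1.257 = 5.657 s.
Leg 2: γ = 1/√(1 − 0.356²) = 1/√0.8733 = 1.070; τ_2 = 8.33/1.070 = 7.784 s.
Leg 3: γ = 1/√(1 − 0.6634²) = 1/√0.5599 = 1.336; τ_3 = 2.34/1.336 = 1.751 s.
Total: 5.657 + 7.784 + 1.751 s.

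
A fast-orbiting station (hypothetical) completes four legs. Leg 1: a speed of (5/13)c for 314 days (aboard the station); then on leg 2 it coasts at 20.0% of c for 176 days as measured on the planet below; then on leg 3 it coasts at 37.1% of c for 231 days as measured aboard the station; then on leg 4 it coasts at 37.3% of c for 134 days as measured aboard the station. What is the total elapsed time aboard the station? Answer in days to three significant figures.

τ = 851 days

Leg 1: 314 days is already measured aboard the station.
Leg 2: β = 0.200; γ = 1/√(1 − 0.200²) = 1/√0.9600 = 1.021; τ_2 = 176/1.021 = 172.4 days.
Leg 3: 231 days is already measured aboard the station.
Leg 4: 134 days is already measured aboard the station.
Total: 314.0 + 172.4 + 231.0 + 134.0 days.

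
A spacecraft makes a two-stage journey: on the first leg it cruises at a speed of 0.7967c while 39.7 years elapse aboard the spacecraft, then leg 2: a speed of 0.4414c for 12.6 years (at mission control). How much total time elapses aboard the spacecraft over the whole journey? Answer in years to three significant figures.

Leg 1: 39.7 years is already measured aboard the spacecraft.
Leg 2: γ = 1/√(1 − 0.4414²) = 1/√0.8052 = 1.114; τ_2 = 12.6/1.114 = 11.31 years.
Total: 39.70 + 11.31 years.

τ = 51.0 years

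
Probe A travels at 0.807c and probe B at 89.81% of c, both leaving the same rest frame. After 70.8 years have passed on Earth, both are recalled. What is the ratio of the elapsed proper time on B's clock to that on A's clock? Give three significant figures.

A: γ = 1/√(1 − 0.807²) = 1/√0.3488 = 1.693. B: β = 0.8981; γ = 1/√(1 − 0.8981²) = 1/√0.1934 = 2.274.
τ_A/τ_B = γ_B/γ_A = 2.274/1.693 = 1.343, so τ_B/τ_A = 0.7447.

τ_B/τ_A = 0.745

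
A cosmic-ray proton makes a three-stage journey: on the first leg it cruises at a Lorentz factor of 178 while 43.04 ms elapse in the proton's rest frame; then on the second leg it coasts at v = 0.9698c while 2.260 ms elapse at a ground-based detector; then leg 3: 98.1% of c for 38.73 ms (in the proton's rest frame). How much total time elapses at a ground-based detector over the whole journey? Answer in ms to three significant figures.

Δt = 7860 ms

Leg 1: γ = 178; Δt_1 = 178.0 × 43.04 = 7661 ms.
Leg 2: 2.260 ms is already measured at a ground-based detector.
Leg 3: β = 0.981; γ = 1/√(1 − 0.981²) = 1/√0.03764 = 5.154; Δt_3 = 5.154 × 38.73 = 199.6 ms.
Total: 7661 + 2.260 + 199.6 ms.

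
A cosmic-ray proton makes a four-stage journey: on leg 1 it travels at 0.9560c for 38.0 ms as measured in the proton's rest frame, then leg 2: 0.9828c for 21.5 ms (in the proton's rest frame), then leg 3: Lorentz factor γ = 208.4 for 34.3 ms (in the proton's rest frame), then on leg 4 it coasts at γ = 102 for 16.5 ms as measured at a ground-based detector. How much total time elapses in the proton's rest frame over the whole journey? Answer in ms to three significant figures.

Leg 1: 38.0 ms is already measured in the proton's rest frame.
Leg 2: 21.5 ms is already measured in the proton's rest frame.
Leg 3: 34.3 ms is already measured in the proton's rest frame.
Leg 4: γ = 102; τ_4 = 16.5/102.0 = 0.1618 ms.
Total: 38.00 + 21.50 + 34.30 + 0.1618 ms.

τ = 94.0 ms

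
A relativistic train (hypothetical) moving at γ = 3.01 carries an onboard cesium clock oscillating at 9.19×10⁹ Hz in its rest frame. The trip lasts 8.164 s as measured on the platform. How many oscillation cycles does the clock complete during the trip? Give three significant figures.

N = 2.49×10¹⁰

γ = 3.01
The oscillator's own cycle count is N = f × τ where τ is the proper time on the train. τ = Δt/γ = 8.164/3.010 = 2.712 s = 2.712×10⁰ s.
N = 9.19×10⁹ × 2.712×10⁰ = 2.493×10¹⁰.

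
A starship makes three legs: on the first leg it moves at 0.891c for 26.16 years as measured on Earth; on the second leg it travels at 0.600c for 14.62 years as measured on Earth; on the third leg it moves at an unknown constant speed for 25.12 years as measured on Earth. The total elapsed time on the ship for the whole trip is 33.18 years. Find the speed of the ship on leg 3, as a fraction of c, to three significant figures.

Leg 1: γ = 1/√(1 − 0.891²) = 1/√0.2061 = 2.203; τ_1 = 26.16/2.203 = 11.88 years.
Leg 2: γ = 1/√(1 − 0.600²) = 5/4 = 1.250; τ_2 = 14.62/1.250 = 11.70 years.
Leg 3: speed unknown; τ_3 = 25.12/γ_3.
Total proper time: 11.88 + 11.70 + τ_3 = 33.18, so τ_3 = 33.18 − 23.57 = 9.607 years.
γ_3 = 25.12/9.607 = 2.615; β = √(1 − 1/γ²) = √0.8537.

β = 0.924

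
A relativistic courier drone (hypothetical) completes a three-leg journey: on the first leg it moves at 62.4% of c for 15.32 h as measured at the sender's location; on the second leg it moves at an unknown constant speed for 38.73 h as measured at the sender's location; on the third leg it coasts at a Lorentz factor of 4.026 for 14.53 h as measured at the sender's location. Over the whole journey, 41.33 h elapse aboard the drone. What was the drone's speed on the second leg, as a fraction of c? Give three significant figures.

Leg 1: β = 0.624; γ = 1/√(1 − 0.624²) = 1/√0.6106 = 1.280; τ_1 = 15.32/1.280 = 11.97 h.
Leg 2: speed unknown; τ_2 = 38.73/γ_2.
Leg 3: γ = 4.026; τ_3 = 14.53/4.026 = 3.609 h.
Total proper time: 11.97 + τ_2 + 3.609 = 41.33, so τ_2 = 41.33 − 15.58 = 25.75 h.
γ_2 = 38.73/25.75 = 1.504; β = √(1 − 1/γ²) = √0.5580.

β = 0.747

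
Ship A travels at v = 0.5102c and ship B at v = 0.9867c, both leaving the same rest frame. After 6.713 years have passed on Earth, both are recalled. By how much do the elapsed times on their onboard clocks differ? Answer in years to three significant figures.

|τ_A − τ_B| = 4.68 years

A: γ = 1/√(1 − 0.5102²) = 1/√0.7397 = 1.163; τ_A = 6.713/1.163 = 5.774 years.
B: γ = 1/√(1 − 0.9867²) = 1/√0.02642 = 6.152; τ_B = 6.713/6.152 = 1.091 years.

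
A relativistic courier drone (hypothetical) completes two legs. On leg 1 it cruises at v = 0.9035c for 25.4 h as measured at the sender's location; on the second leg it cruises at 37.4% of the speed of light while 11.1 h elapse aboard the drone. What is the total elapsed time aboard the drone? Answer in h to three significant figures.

τ = 22.0 h

Leg 1: γ = 1/√(1 − 0.9035²) = 1/√0.1837 = 2.333; τ_1 = 25.4/2.333 = 10.89 h.
Leg 2: 11.1 h is already measured aboard the drone.
Total: 10.89 + 11.10 h.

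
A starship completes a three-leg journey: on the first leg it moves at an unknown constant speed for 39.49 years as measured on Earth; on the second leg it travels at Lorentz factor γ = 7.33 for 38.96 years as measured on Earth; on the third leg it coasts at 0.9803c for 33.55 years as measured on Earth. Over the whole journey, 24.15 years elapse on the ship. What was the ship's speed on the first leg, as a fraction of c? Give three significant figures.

Leg 1: speed unknown; τ_1 = 39.49/γ_1.
Leg 2: γ = 7.33; τ_2 = 38.96/7.330 = 5.315 years.
Leg 3: γ = 1/√(1 − 0.9803²) = 1/√0.03901 = 5.063; τ_3 = 33.55/5.063 = 6.627 years.
Total proper time: τ_1 + 5.315 + 6.627 = 24.15, so τ_1 = 24.15 − 11.94 = 12.21 years.
γ_1 = 39.49/12.21 = 3.235; β = √(1 − 1/γ²) = √0.9044.

β = 0.951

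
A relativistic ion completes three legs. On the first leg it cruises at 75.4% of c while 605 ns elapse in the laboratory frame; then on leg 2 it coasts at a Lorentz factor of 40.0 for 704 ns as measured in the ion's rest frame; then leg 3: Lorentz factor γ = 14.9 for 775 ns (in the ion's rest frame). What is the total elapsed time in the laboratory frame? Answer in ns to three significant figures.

Δt = 4.03×10⁴ ns

Leg 1: 605 ns is already measured in the laboratory frame.
Leg 2: γ = 40.0; Δt_2 = 40.00 × 704 = 2.816×10⁴ ns.
Leg 3: γ = 14.9; Δt_3 = 14.90 × 775 = 1.155×10⁴ ns.
Total: 605.0 + 2.816×10⁴ + 1.155×10⁴ ns.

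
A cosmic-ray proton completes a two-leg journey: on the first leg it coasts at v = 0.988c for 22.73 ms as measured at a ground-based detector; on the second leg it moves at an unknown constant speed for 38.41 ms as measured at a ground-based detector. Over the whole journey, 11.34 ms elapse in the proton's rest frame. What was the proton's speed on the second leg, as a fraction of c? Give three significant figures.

β = 0.979

Leg 1: γ = 1/√(1 − 0.988²) = 1/√0.02386 = 6.474; τ_1 = 22.73/6.474 = 3.511 ms.
Leg 2: speed unknown; τ_2 = 38.41/γ_2.
Total proper time: 3.511 + τ_2 = 11.34, so τ_2 = 11.34 − 3.511 = 7.829 ms.
γ_2 = 38.41/7.829 = 4.906; β = √(1 − 1/γ²) = √0.9585.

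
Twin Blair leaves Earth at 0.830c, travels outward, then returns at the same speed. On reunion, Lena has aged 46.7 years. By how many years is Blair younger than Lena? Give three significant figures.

Δt − τ = 20.7 years

γ = 1/√(1 − 0.830²) = 1/√0.3111 = 1.793
Blair's elapsed proper time: τ = 46.7/1.793 = 26.05 years.
Age gap = Δt − τ = 46.7 − 26.05 years.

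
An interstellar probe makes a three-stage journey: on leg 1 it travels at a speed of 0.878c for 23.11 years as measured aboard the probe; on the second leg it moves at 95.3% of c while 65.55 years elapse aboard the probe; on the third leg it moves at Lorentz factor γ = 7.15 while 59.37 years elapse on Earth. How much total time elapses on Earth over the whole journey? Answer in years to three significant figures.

Δt = 324 years

Leg 1: γ = 1/√(1 − 0.878²) = 1/√0.2291 = 2.089; Δt_1 = 2.089 × 23.11 = 48.28 years.
Leg 2: β = 0.953; γ = 1/√(1 − 0.953²) = 1/√0.09179 = 3.301; Δt_2 = 3.301 × 65.55 = 216.4 years.
Leg 3: 59.37 years is already measured on Earth.
Total: 48.28 + 216.4 + 59.37 years.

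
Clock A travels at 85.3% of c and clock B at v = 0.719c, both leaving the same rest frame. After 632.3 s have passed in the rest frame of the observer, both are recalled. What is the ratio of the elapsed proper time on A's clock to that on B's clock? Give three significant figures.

A: β = 0.853; γ = 1/√(1 − 0.853²) = 1/√0.2724 = 1.916. B: γ = 1/√(1 − 0.719²) = 1/√0.4830 = 1.439.
τ_A/τ_B = γ_B/γ_A = 1.439/1.916 = 0.7509, so τ_A/τ_B = 0.7509.

τ_A/τ_B = 0.751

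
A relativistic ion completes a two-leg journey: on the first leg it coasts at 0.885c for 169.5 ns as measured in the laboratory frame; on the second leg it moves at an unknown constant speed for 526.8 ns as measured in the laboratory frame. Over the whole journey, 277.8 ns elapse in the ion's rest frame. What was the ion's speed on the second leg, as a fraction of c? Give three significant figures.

β = 0.926

Leg 1: γ = 1/√(1 − 0.885²) = 1/√0.2168 = 2.148; τ_1 = 169.5/2.148 = 78.92 ns.
Leg 2: speed unknown; τ_2 = 526.8/γ_2.
Total proper time: 78.92 + τ_2 = 277.8, so τ_2 = 277.8 − 78.92 = 198.9 ns.
γ_2 = 526.8/198.9 = 2.649; β = √(1 − 1/γ²) = √0.8575.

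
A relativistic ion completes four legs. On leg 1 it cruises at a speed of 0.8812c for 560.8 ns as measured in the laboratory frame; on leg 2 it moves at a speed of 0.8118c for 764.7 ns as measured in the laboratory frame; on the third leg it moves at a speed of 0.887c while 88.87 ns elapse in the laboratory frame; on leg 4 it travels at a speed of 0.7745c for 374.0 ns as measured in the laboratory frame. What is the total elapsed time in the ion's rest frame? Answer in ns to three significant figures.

τ = 989 ns

Leg 1: γ = 1/√(1 − 0.8812²) = 1/√0.2235 = 2.115; τ_1 = 560.8/2.115 = 265.1 ns.
Leg 2: γ = 1/√(1 − 0.8118²) = 1/√0.3410 = 1.713; τ_2 = 764.7/1.713 = 446.5 ns.
Leg 3: γ = 1/√(1 − 0.887²) = 1/√0.2132 = 2.166; τ_3 = 88.87/2.166 = 41.04 ns.
Leg 4: γ = 1/√(1 − 0.7745²) = 1/√0.4001 = 1.581; τ_4 = 374.0/1.581 = 236.6 ns.
Total: 265.1 + 446.5 + 41.04 + 236.6 ns.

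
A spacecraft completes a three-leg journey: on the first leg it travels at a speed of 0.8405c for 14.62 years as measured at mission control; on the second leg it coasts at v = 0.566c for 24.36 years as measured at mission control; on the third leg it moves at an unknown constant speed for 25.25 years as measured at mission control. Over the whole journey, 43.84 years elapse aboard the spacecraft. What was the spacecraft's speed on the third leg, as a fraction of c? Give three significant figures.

Leg 1: γ = 1/√(1 − 0.8405²) = 1/√0.2936 = 1.846; τ_1 = 14.62/1.846 = 7.921 years.
Leg 2: γ = 1/√(1 − 0.566²) = 1/√0.6796 = 1.213; τ_2 = 24.36/1.213 = 20.08 years.
Leg 3: speed unknown; τ_3 = 25.25/γ_3.
Total proper time: 7.921 + 20.08 + τ_3 = 43.84, so τ_3 = 43.84 − 28.00 = 15.84 years.
γ_3 = 25.25/15.84 = 1.594; β = √(1 − 1/γ²) = √0.6066.

β = 0.779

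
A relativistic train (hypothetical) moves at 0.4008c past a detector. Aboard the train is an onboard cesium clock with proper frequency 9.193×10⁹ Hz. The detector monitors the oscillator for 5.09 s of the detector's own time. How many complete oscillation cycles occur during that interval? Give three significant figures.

γ = 1/√(1 − 0.4008²) = 1/√0.8394 = 1.092
During 5.09 s of lab time, the oscillator's proper time advances by τ = Δt/γ = 5.09/1.092 = 4.663 s = 4.663×10⁰ s.
N = f × τ = 9.193×10⁹ × 4.663×10⁰ = 4.287×10¹⁰.

N = 4.29×10¹⁰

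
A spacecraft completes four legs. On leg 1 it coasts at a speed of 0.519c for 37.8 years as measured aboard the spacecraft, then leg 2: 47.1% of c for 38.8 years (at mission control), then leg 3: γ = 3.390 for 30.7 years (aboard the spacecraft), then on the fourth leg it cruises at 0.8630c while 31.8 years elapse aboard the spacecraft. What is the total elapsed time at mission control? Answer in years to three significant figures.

Δt = 250 years

Leg 1: γ = 1/√(1 − 0.519²) = 1/√0.7306 = 1.170; Δt_1 = 1.170 × 37.8 = 44.22 years.
Leg 2: 38.8 years is already measured at mission control.
Leg 3: γ = 3.390; Δt_3 = 3.390 × 30.7 = 104.1 years.
Leg 4: γ = 1/√(1 − 0.8630²) = 1/√0.2552 = 1.979; Δt_4 = 1.979 × 31.8 = 62.94 years.
Total: 44.22 + 38.80 + 104.1 + 62.94 years.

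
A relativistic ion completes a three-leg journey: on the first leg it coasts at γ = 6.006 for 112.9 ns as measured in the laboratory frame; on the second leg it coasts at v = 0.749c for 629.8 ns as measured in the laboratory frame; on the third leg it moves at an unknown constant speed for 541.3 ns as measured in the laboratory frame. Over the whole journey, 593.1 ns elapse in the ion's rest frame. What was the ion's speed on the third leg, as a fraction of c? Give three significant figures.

Leg 1: γ = 6.006; τ_1 = 112.9/6.006 = 18.80 ns.
Leg 2: γ = 1/√(1 − 0.749²) = 1/√0.4390 = 1.509; τ_2 = 629.8/1.509 = 417.3 ns.
Leg 3: speed unknown; τ_3 = 541.3/γ_3.
Total proper time: 18.80 + 417.3 + τ_3 = 593.1, so τ_3 = 593.1 − 436.1 = 157.0 ns.
γ_3 = 541.3/157.0 = 3.447; β = √(1 − 1/γ²) = √0.9159.

β = 0.957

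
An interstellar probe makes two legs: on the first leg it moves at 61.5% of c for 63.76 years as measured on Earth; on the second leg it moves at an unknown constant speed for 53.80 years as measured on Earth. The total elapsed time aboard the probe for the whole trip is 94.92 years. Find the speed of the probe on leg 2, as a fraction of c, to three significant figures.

Leg 1: β = 0.615; γ = 1/√(1 − 0.615²) = 1/√0.6218 = 1.268; τ_1 = 63.76/1.268 = 50.28 years.
Leg 2: speed unknown; τ_2 = 53.80/γ_2.
Total proper time: 50.28 + τ_2 = 94.92, so τ_2 = 94.92 − 50.28 = 44.64 years.
γ_2 = 53.80/44.64 = 1.205; β = √(1 − 1/γ²) = √0.3114.

β = 0.558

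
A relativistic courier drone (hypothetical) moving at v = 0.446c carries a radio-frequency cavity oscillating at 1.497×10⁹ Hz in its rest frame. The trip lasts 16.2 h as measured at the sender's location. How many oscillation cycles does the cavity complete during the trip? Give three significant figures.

N = 7.81×10¹³

γ = 1/√(1 − 0.446²) = 1/√0.8011 = 1.117
The oscillator's own cycle count is N = f × τ where τ is the proper time aboard the drone. τ = Δt/γ = 16.2/1.117 = 14.50 h = 5.220×10⁴ s.
N = 1.497×10⁹ × 5.220×10⁴ = 7.814×10¹³.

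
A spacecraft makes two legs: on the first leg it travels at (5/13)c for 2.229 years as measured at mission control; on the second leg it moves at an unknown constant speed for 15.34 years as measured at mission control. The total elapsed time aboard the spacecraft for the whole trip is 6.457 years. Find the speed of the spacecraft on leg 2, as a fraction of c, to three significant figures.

β = 0.958

Leg 1: γ = 1/√(1 − (5/13)²) = 13/12 ≈ 1.083; τ_1 = 2.229/1.083 = 2.058 years.
Leg 2: speed unknown; τ_2 = 15.34/γ_2.
Total proper time: 2.058 + τ_2 = 6.457, so τ_2 = 6.457 − 2.058 = 4.399 years.
γ_2 = 15.34/4.399 = 3.487; β = √(1 − 1/γ²) = √0.9177.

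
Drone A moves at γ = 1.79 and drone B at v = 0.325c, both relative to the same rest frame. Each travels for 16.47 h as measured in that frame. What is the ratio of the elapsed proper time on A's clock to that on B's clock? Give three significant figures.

A: γ = 1.79. B: γ = 1/√(1 − 0.325²) = 1/√0.8944 = 1.057.
τ_A/τ_B = γ_B/γ_A = 1.057/1.790 = 0.5907, so τ_A/τ_B = 0.5907.

τ_A/τ_B = 0.591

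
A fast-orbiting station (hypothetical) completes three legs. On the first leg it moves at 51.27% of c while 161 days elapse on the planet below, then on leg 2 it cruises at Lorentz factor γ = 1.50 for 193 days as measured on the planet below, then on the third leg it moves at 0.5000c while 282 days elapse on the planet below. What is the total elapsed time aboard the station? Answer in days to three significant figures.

τ = 511 days

Leg 1: β = 0.5127; γ = 1/√(1 − 0.5127²) = 1/√0.7371 = 1.165; τ_1 = 161/1.165 = 138.2 days.
Leg 2: γ = 1.50; τ_2 = 193/1.500 = 128.7 days.
Leg 3: γ = 1/√(1 − 0.5000²) = 1/√0.7500 = 1.155; τ_3 = 282/1.155 = 244.2 days.
Total: 138.2 + 128.7 + 244.2 days.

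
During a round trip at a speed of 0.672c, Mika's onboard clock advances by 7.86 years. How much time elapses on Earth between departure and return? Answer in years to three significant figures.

Δt = 10.6 years

γ = 1/√(1 − 0.672²) = 1/√0.5484 = 1.350
Earth-frame duration is the dilated interval: Δt = γτ = 1.350 × 7.86 years.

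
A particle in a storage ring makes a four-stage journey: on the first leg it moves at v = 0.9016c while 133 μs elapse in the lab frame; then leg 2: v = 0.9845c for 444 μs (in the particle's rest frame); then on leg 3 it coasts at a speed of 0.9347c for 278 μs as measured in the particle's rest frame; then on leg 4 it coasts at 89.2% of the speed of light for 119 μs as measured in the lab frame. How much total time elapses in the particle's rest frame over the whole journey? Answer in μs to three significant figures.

Leg 1: γ = 1/√(1 − 0.9016²) = 1/√0.1871 = 2.312; τ_1 = 133/2.312 = 57.53 μs.
Leg 2: 444 μs is already measured in the particle's rest frame.
Leg 3: 278 μs is already measured in the particle's rest frame.
Leg 4: β = 0.892; γ = 1/√(1 − 0.892²) = 1/√0.2043 = 2.212; τ_4 = 119/2.212 = 53.79 μs.
Total: 57.53 + 444.0 + 278.0 + 53.79 μs.

τ = 833 μs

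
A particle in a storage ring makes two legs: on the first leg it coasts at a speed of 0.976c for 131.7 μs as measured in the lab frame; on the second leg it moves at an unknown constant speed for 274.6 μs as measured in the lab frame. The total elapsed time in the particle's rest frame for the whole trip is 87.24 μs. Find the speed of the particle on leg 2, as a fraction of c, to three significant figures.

Leg 1: γ = 1/√(1 − 0.976²) = 1/√0.04742 = 4.592; τ_1 = 131.7/4.592 = 28.68 μs.
Leg 2: speed unknown; τ_2 = 274.6/γ_2.
Total proper time: 28.68 + τ_2 = 87.24, so τ_2 = 87.24 − 28.68 = 58.56 μs.
γ_2 = 274.6/58.56 = 4.689; β = √(1 − 1/γ²) = √0.9545.

β = 0.977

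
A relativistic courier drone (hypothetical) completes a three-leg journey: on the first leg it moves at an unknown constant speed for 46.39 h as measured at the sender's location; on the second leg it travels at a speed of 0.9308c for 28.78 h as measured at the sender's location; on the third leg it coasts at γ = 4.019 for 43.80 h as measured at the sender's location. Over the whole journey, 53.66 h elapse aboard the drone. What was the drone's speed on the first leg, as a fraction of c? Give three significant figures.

β = 0.719

Leg 1: speed unknown; τ_1 = 46.39/γ_1.
Leg 2: γ = 1/√(1 − 0.9308²) = 1/√0.1336 = 2.736; τ_2 = 28.78/2.736 = 10.52 h.
Leg 3: γ = 4.019; τ_3 = 43.80/4.019 = 10.90 h.
Total proper time: τ_1 + 10.52 + 10.90 = 53.66, so τ_1 = 53.66 − 21.42 = 32.24 h.
γ_1 = 46.39/32.24 = 1.439; β = √(1 − 1/γ²) = √0.5170.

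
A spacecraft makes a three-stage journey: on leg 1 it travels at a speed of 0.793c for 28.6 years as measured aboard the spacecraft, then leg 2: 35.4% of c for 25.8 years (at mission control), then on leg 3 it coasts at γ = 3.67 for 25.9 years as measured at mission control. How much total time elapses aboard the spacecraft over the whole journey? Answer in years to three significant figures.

Leg 1: 28.6 years is already measured aboard the spacecraft.
Leg 2: β = 0.354; γ = 1/√(1 − 0.354²) = 1/√0.8747 = 1.069; τ_2 = 25.8/1.069 = 24.13 years.
Leg 3: γ = 3.67; τ_3 = 25.9/3.670 = 7.057 years.
Total: 28.60 + 24.13 + 7.057 years.

τ = 59.8 years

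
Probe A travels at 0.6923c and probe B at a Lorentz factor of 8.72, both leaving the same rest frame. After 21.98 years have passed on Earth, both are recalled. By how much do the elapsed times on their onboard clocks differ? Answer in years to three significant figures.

|τ_A − τ_B| = 13.3 years

A: γ = 1/√(1 − 0.6923²) = 1/√0.5207 = 1.386; τ_A = 21.98/1.386 = 15.86 years.
B: γ = 8.72; τ_B = 21.98/8.720 = 2.521 years.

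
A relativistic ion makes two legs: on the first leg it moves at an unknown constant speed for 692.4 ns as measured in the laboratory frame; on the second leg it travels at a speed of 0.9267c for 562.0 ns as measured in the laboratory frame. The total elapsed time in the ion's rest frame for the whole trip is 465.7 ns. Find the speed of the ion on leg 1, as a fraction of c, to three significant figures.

β = 0.930

Leg 1: speed unknown; τ_1 = 692.4/γ_1.
Leg 2: γ = 1/√(1 − 0.9267²) = 1/√0.1412 = 2.661; τ_2 = 562.0/2.661 = 211.2 ns.
Total proper time: τ_1 + 211.2 = 465.7, so τ_1 = 465.7 − 211.2 = 254.5 ns.
γ_1 = 692.4/254.5 = 2.721; β = √(1 − 1/γ²) = √0.8649.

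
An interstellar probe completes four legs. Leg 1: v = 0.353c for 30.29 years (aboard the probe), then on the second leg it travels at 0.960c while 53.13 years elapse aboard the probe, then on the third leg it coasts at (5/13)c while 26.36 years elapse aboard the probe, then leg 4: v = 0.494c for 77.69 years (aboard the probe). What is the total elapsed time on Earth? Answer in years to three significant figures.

Δt = 340 years

Leg 1: γ = 1/√(1 − 0.353²) = 1/√0.8754 = 1.069; Δt_1 = 1.069 × 30.29 = 32.37 years.
Leg 2: γ = 1/√(1 − 0.960²) = 25/7 ≈ 3.571; Δt_2 = 3.571 × 53.13 = 189.8 years.
Leg 3: γ = 1/√(1 − (5/13)²) = 13/12 ≈ 1.083; Δt_3 = 1.083 × 26.36 = 28.56 years.
Leg 4: γ = 1/√(1 − 0.494²) = 1/√0.7560 = 1.150; Δt_4 = 1.150 × 77.69 = 89.35 years.
Total: 32.37 + 189.8 + 28.56 + 89.35 years.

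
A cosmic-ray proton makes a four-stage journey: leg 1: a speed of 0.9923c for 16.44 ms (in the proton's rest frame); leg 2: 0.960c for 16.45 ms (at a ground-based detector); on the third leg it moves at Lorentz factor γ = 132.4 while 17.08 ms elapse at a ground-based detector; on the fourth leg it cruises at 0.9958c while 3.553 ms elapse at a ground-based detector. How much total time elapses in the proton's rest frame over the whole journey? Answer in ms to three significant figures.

Leg 1: 16.44 ms is already measured in the proton's rest frame.
Leg 2: γ = 1/√(1 − 0.960²) = 25/7 ≈ 3.571; τ_2 = 16.45/3.571 = 4.606 ms.
Leg 3: γ = 132.4; τ_3 = 17.08/132.4 = 0.1290 ms.
Leg 4: γ = 1/√(1 − 0.9958²) = 1/√0.008382 = 10.92; τ_4 = 3.553/10.92 = 0.3253 ms.
Total: 16.44 + 4.606 + 0.1290 + 0.3253 ms.

τ = 21.5 ms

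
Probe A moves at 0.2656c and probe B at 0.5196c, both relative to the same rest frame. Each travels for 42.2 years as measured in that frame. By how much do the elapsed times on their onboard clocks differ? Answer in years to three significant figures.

A: γ = 1/√(1 − 0.2656²) = 1/√0.9295 = 1.037; τ_A = 42.2/1.037 = 40.68 years.
B: γ = 1/√(1 − 0.5196²) = 1/√0.7300 = 1.170; τ_B = 42.2/1.170 = 36.06 years.

|τ_A − τ_B| = 4.63 years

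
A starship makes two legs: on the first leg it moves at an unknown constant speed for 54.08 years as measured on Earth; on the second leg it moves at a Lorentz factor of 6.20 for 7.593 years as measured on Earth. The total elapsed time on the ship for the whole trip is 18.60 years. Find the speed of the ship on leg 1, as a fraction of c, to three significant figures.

β = 0.947

Leg 1: speed unknown; τ_1 = 54.08/γ_1.
Leg 2: γ = 6.20; τ_2 = 7.593/6.200 = 1.225 years.
Total proper time: τ_1 + 1.225 = 18.60, so τ_1 = 18.60 − 1.225 = 17.38 years.
γ_1 = 54.08/17.38 = 3.112; β = √(1 − 1/γ²) = √0.8968.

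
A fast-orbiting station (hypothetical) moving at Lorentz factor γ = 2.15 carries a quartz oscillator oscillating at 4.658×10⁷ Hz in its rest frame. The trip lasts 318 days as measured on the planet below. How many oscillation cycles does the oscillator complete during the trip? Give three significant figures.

N = 5.95×10¹⁴

γ = 2.15
The oscillator's own cycle count is N = f × τ where τ is the proper time aboard the station. τ = Δt/γ = 318/2.150 = 147.9 days = 1.278×10⁷ s.
N = 4.658×10⁷ × 1.278×10⁷ = 5.953×10¹⁴.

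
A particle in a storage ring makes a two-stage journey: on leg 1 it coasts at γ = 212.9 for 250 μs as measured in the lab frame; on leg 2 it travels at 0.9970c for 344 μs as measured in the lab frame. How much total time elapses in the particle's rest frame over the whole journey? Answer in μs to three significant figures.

τ = 27.8 μs

Leg 1: γ = 212.9; τ_1 = 250/212.9 = 1.174 μs.
Leg 2: γ = 1/√(1 − 0.9970²) = 1/√0.005991 = 12.92; τ_2 = 344/12.92 = 26.63 μs.
Total: 1.174 + 26.63 μs.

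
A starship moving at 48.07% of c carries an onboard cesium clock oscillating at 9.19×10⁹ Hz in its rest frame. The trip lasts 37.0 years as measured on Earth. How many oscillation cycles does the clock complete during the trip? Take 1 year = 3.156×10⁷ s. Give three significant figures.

β = 0.4807; γ = 1/√(1 − 0.4807²) = 1/√0.7689 = 1.140
The oscillator's own cycle count is N = f × τ where τ is the proper time on the ship. τ = Δt/γ = 37.0/1.140 = 32.44 years = 1.024×10⁹ s.
N = 9.19×10⁹ × 1.024×10⁹ = 9.410×10¹⁸.

N = 9.41×10¹⁸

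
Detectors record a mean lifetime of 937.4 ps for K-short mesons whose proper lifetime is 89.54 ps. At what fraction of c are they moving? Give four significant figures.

γ = Δt/τ₀ = 937.4/89.54 = 10.47
β = √(1 − 1/γ²) = √(1 − 0.009124) = √0.9909

β = 0.9954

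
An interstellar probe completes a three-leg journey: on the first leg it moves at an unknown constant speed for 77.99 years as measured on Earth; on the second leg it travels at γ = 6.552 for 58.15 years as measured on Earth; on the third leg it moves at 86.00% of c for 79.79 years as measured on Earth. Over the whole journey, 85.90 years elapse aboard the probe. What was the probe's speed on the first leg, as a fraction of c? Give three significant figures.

β = 0.885

Leg 1: speed unknown; τ_1 = 77.99/γ_1.
Leg 2: γ = 6.552; τ_2 = 58.15/6.552 = 8.875 years.
Leg 3: β = 0.8600; γ = 1/√(1 − 0.8600²) = 1/√0.2604 = 1.960; τ_3 = 79.79/1.960 = 40.72 years.
Total proper time: τ_1 + 8.875 + 40.72 = 85.90, so τ_1 = 85.90 − 49.59 = 36.31 years.
γ_1 = 77.99/36.31 = 2.148; β = √(1 − 1/γ²) = √0.7833.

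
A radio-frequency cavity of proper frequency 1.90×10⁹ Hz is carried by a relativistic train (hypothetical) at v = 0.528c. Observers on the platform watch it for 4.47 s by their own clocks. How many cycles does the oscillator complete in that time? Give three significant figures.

γ = 1/√(1 − 0.528²) = 1/√0.7212 = 1.178
During 4.47 s of lab time, the oscillator's proper time advances by τ = Δt/γ = 4.47/1.178 = 3.796 s = 3.796×10⁰ s.
N = f × τ = 1.90×10⁹ × 3.796×10⁰ = 7.213×10⁹.

N = 7.21×10⁹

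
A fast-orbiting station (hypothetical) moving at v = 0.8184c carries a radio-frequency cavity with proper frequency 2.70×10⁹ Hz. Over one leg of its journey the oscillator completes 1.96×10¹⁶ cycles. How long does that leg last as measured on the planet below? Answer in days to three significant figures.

Δt = 146 days

γ = 1/√(1 − 0.8184²) = 1/√0.3302 = 1.740
Proper time for N cycles: τ = N/f = 1.96×10¹⁶/(2.70×10⁹) = 7.259×10⁶ s = 84.02 days.
Lab-frame duration Δt = γτ = 1.740 × 84.02 = 146.2 days.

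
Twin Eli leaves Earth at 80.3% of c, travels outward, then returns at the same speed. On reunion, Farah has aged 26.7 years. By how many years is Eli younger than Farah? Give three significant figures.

β = 0.803; γ = 1/√(1 − 0.803²) = 1/√0.3552 = 1.678
Eli's elapsed proper time: τ = 26.7/1.678 = 15.91 years.
Age gap = Δt − τ = 26.7 − 15.91 years.

Δt − τ = 10.8 years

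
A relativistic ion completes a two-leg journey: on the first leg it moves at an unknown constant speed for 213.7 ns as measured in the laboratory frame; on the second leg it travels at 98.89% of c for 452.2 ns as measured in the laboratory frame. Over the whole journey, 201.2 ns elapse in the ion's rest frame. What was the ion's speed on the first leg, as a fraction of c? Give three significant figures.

Leg 1: speed unknown; τ_1 = 213.7/γ_1.
Leg 2: β = 0.9889; γ = 1/√(1 − 0.9889²) = 1/√0.02208 = 6.730; τ_2 = 452.2/6.730 = 67.19 ns.
Total proper time: τ_1 + 67.19 = 201.2, so τ_1 = 201.2 − 67.19 = 134.0 ns.
γ_1 = 213.7/134.0 = 1.595; β = √(1 − 1/γ²) = √0.6067.

β = 0.779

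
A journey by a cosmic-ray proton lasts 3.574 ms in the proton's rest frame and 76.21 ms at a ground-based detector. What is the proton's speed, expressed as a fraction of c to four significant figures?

β = 0.9989

The proper time is measured in the proton's rest frame (both events occur at the proton's location); Δt is measured at a ground-based detector. γ = Δt/τ = 76.21/3.574 = 21.32.
β = √(1 − 1/γ²) = √(1 − 0.002199) = √0.9978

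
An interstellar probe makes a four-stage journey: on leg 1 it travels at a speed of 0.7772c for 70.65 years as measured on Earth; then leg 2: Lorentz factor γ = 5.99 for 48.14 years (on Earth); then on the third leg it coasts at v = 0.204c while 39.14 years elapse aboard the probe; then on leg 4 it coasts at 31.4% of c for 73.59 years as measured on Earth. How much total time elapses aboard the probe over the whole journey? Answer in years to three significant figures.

τ = 162 years

Leg 1: γ = 1/√(1 − 0.7772²) = 1/√0.3960 = 1.589; τ_1 = 70.65/1.589 = 44.46 years.
Leg 2: γ = 5.99; τ_2 = 48.14/5.990 = 8.037 years.
Leg 3: 39.14 years is already measured aboard the probe.
Leg 4: β = 0.314; γ = 1/√(1 − 0.314²) = 1/√0.9014 = 1.053; τ_4 = 73.59/1.053 = 69.87 years.
Total: 44.46 + 8.037 + 39.14 + 69.87 years.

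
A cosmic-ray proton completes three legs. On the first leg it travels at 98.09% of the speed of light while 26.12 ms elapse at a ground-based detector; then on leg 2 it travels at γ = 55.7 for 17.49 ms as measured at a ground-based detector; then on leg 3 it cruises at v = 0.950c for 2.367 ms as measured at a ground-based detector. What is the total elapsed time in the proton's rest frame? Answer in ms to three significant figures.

τ = 6.13 ms

Leg 1: β = 0.9809; γ = 1/√(1 − 0.9809²) = 1/√0.03784 = 5.141; τ_1 = 26.12/5.141 = 5.081 ms.
Leg 2: γ = 55.7; τ_2 = 17.49/55.70 = 0.3140 ms.
Leg 3: γ = 1/√(1 − 0.950²) = 1/√0.09750 = 3.203; τ_3 = 2.367/3.203 = 0.7391 ms.
Total: 5.081 + 0.3140 + 0.7391 ms.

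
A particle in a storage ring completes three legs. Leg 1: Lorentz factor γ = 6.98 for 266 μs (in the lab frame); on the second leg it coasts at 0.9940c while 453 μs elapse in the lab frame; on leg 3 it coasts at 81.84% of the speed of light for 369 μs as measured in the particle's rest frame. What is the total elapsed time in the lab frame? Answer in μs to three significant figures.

Leg 1: 266 μs is already measured in the lab frame.
Leg 2: 453 μs is already measured in the lab frame.
Leg 3: β = 0.8184; γ = 1/√(1 − 0.8184²) = 1/√0.3302 = 1.740; Δt_3 = 1.740 × 369 = 642.1 μs.
Total: 266.0 + 453.0 + 642.1 μs.

Δt = 1360 μs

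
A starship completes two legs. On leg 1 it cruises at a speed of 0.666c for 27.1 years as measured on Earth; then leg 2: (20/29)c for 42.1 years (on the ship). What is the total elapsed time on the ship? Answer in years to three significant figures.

Leg 1: γ = 1/√(1 − 0.666²) = 1/√0.5564 = 1.341; τ_1 = 27.1/1.341 = 20.22 years.
Leg 2: 42.1 years is already measured on the ship.
Total: 20.22 + 42.10 years.

τ = 62.3 years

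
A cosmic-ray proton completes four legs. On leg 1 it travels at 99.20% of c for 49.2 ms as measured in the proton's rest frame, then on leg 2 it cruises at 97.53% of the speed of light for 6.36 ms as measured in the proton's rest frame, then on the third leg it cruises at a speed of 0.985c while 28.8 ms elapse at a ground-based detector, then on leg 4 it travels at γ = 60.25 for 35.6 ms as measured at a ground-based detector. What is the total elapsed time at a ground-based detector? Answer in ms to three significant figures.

Δt = 483 ms

Leg 1: β = 0.9920; γ = 1/√(1 − 0.9920²) = 1/√0.01594 = 7.922; Δt_1 = 7.922 × 49.2 = 389.7 ms.
Leg 2: β = 0.9753; γ = 1/√(1 − 0.9753²) = 1/√0.04879 = 4.527; Δt_2 = 4.527 × 6.36 = 28.79 ms.
Leg 3: 28.8 ms is already measured at a ground-based detector.
Leg 4: 35.6 ms is already measured at a ground-based detector.
Total: 389.7 + 28.79 + 28.80 + 35.60 ms.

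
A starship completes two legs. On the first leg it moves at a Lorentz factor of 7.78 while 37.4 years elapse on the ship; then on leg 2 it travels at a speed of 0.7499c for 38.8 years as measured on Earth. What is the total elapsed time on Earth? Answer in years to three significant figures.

Δt = 330 years

Leg 1: γ = 7.78; Δt_1 = 7.780 × 37.4 = 291.0 years.
Leg 2: 38.8 years is already measured on Earth.
Total: 291.0 + 38.80 years.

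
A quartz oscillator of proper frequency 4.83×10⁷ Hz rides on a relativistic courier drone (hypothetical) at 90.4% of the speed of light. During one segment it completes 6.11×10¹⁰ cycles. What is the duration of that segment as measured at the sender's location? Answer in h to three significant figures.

β = 0.904; γ = 1/√(1 − 0.904²) = 1/√0.1828 = 2.339
Proper time for N cycles: τ = N/f = 6.11×10¹⁰/(4.83×10⁷) = 1.265×10³ s = 0.3514 h.
Lab-frame duration Δt = γτ = 2.339 × 0.3514 = 0.8219 h.

Δt = 0.822 h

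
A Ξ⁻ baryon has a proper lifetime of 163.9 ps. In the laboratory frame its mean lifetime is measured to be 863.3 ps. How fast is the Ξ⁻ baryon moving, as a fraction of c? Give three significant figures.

γ = Δt/τ₀ = 863.3/163.9 = 5.267
β = √(1 − 1/γ²) = √(1 − 0.03604) = √0.9640

v = 0.982c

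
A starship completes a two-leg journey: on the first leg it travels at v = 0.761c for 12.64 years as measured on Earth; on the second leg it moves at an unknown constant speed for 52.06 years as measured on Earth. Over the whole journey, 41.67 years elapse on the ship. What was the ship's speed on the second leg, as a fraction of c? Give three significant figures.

β = 0.766

Leg 1: γ = 1/√(1 − 0.761²) = 1/√0.4209 = 1.541; τ_1 = 12.64/1.541 = 8.200 years.
Leg 2: speed unknown; τ_2 = 52.06/γ_2.
Total proper time: 8.200 + τ_2 = 41.67, so τ_2 = 41.67 − 8.200 = 33.47 years.
γ_2 = 52.06/33.47 = 1.555; β = √(1 − 1/γ²) = √0.5867.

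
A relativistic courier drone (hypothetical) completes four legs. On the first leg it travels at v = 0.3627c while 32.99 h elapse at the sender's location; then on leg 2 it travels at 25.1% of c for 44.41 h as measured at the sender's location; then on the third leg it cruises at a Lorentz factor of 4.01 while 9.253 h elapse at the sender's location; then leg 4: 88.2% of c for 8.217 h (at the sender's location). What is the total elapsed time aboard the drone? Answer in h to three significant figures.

Leg 1: γ = 1/√(1 − 0.3627²) = 1/√0.8684 = 1.073; τ_1 = 32.99/1.073 = 30.74 h.
Leg 2: β = 0.251; γ = 1/√(1 − 0.251²) = 1/√0.9370 = 1.033; τ_2 = 44.41/1.033 = 42.99 h.
Leg 3: γ = 4.01; τ_3 = 9.253/4.010 = 2.307 h.
Leg 4: β = 0.882; γ = 1/√(1 − 0.882²) = 1/√0.2221 = 2.122; τ_4 = 8.217/2.122 = 3.872 h.
Total: 30.74 + 42.99 + 2.307 + 3.872 h.

τ = 79.9 h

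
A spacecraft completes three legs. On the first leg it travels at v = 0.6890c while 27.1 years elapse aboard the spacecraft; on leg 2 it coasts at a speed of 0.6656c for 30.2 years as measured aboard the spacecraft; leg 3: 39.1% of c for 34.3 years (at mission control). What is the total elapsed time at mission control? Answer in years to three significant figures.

Δt = 112 years

Leg 1: γ = 1/√(1 − 0.6890²) = 1/√0.5253 = 1.380; Δt_1 = 1.380 × 27.1 = 37.39 years.
Leg 2: γ = 1/√(1 − 0.6656²) = 1/√0.5570 = 1.340; Δt_2 = 1.340 × 30.2 = 40.47 years.
Leg 3: 34.3 years is already measured at mission control.
Total: 37.39 + 40.47 + 34.30 years.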